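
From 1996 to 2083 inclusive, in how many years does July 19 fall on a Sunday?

Track July 19's weekday year by year (advancing +1, or +2 across a Feb 29):
  1996: Fri  1997: Sat (+1)  1998: Sun (+1) ✓  1999: Mon (+1)  2000: Wed (+2)
  2001: Thu (+1)  2002: Fri (+1)  2003: Sat (+1)  2004: Mon (+2)  2005: Tue (+1)
  2006: Wed (+1)  2007: Thu (+1)  2008: Sat (+2)  2009: Sun (+1) ✓  … (60 more years) …
  2070: Sat (+1)  2071: Sun (+1) ✓  2072: Tue (+2)  2073: Wed (+1)  2074: Thu (+1)
  2075: Fri (+1)  2076: Sun (+2) ✓  2077: Mon (+1)  2078: Tue (+1)  2079: Wed (+1)
  2080: Fri (+2)  2081: Sat (+1)  2082: Sun (+1) ✓  2083: Mon (+1)
Sunday years: 1998, 2009, 2015, 2020, 2026, 2037, 2043, 2048, 2054, 2065, 2071, 2076, 2082 — 13 in total.

13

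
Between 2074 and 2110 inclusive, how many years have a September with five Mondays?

11

September has 30 days; it has five Mondays when Monday falls among the first (month-length − 28) days — i.e. when September 1 is one of Monday/Sunday.
September 1 by year: 2074:Sat 2075:Sun✓ 2076:Tue 2077:Wed 2078:Thu 2079:Fri 2080:Sun✓ 2081:Mon✓ 2082:Tue 2083:Wed 2084:Fri 2085:Sat 2086:Sun✓ 2087:Mon✓ 2088:Wed …(7 more)… 2096:Sat 2097:Sun✓ 2098:Mon✓ 2099:Tue 2100:Wed 2101:Thu 2102:Fri 2103:Sat 2104:Mon✓ 2105:Tue 2106:Wed 2107:Thu 2108:Sat 2109:Sun✓ 2110:Mon✓
Years with five Mondays: 2075, 2080, 2081, 2086, 2087, 2092, 2097, 2098, 2104, 2109, 2110 → 11.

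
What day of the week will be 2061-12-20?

Tuesday

January 1, 2061 is a Saturday.
December 20 is day 354 of the year, i.e. 353 days after Jan 1.
353 mod 7 = 3, so advance 3 weekdays from Saturday: Tuesday.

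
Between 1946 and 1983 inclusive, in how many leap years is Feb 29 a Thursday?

Leap years in 1946–1983: 9 of them.
Feb 29 weekday advances by 5 (mod 7) from one leap year to the next four years later (or differs when a century non-leap intervenes).
Leap-day weekdays: 1948:Sun 1952:Fri 1956:Wed 1960:Mon 1964:Sat 1968:Thu✓ 1972:Tue 1976:Sun 1980:Fri
Thursday: 1968 → 1.

1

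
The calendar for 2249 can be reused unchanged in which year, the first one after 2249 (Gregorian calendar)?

2255

Two years share a calendar iff Jan 1 falls on the same weekday and both are leap or both are common. 2249: Jan 1 is Monday, common year.
2250: Jan 1 Tuesday, common
2251: Jan 1 Wednesday, common
2252: Jan 1 Thursday, leap
2253: Jan 1 Saturday, common
2254: Jan 1 Sunday, common
2255: Jan 1 Monday, common
2255 matches on both conditions.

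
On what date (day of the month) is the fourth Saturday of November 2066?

27

November 1, 2066 is a Monday, so the first Saturday is the 6th.
The fourth Saturday is 6 + 21 = 27.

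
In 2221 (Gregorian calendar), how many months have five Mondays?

5

A month of length L has five Mondays iff its first Monday is on day ≤ L−28 (so day 1–3 in a 31-day month, 1–2 in a 30-day month, day 1 in a leap February).
Checking each month of 2221: Jan starts Mon (31d) ✓; Feb starts Thu (28d); Mar starts Thu (31d); Apr starts Sun (30d) ✓; May starts Tue (31d); Jun starts Fri (30d); Jul starts Sun (31d) ✓; Aug starts Wed (31d); Sep starts Sat (30d); Oct starts Mon (31d) ✓; Nov starts Thu (30d); Dec starts Sat (31d) ✓.
Five-Monday months: January, April, July, October, December → 5.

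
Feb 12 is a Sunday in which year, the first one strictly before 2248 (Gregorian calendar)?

2243

From one year to the next, a fixed date's weekday advances by 1, or by 2 when a Feb 29 lies between the two dates.
2248: February 12 is Saturday.
2247: Friday (−1)
2246: Thursday (−1)
2245: Wednesday (−1)
2244: Monday (−2)
2243: Sunday (−1)
Feb 12 falls on a Sunday in 2243.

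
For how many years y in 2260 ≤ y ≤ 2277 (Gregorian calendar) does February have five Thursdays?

1

February has 28 days (29 in leap years); it has five Thursdays when Thursday falls among the first (month-length − 28) days — i.e. when February 1 is Thursday in a leap year (never in a common year).
February 1 by year: 2260:Wed 2261:Fri 2262:Sat 2263:Sun 2264:Mon 2265:Wed 2266:Thu 2267:Fri 2268:Sat 2269:Mon 2270:Tue 2271:Wed 2272:Thu✓ 2273:Sat 2274:Sun 2275:Mon 2276:Tue 2277:Thu
Years with five Thursdays: 2272 → 1.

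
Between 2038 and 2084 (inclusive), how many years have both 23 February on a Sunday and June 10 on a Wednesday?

2

Check each year's weekday for 23 February and June 10:
  2038: Tue/Thu  2039: Wed/Fri  2040: Thu/Sun  2041: Sat/Mon  2042: Sun/Tue  2043: Mon/Wed  2044: Tue/Fri  2045: Thu/Sat  2046: Fri/Sun  2047: Sat/Mon  2048: Sun/Wed ✓  2049: Tue/Thu  2050: Wed/Fri  2051: Thu/Sat  …(19 more)…  2071: Mon/Wed  2072: Tue/Fri  2073: Thu/Sat  2074: Fri/Sun  2075: Sat/Mon  2076: Sun/Wed ✓  2077: Tue/Thu  2078: Wed/Fri  2079: Thu/Sat  2080: Fri/Mon  2081: Sun/Tue  2082: Mon/Wed  2083: Tue/Thu  2084: Wed/Sat
Both conditions hold in: 2048, 2076 — 2.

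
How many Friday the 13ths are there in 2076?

2

Check the 13th of each month of 2076: Jan 13: Mon, Feb 13: Thu, Mar 13: Fri, Apr 13: Mon, May 13: Wed, Jun 13: Sat, Jul 13: Mon, Aug 13: Thu, Sep 13: Sun, Oct 13: Tue, Nov 13: Fri, Dec 13: Sun.
Friday occurs in March, November — 2 months.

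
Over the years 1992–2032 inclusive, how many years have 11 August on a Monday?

Track 11 August's weekday year by year (advancing +1, or +2 across a Feb 29):
  1992: Tue  1993: Wed (+1)  1994: Thu (+1)  1995: Fri (+1)  1996: Sun (+2)
  1997: Mon (+1) ✓  1998: Tue (+1)  1999: Wed (+1)  2000: Fri (+2)  2001: Sat (+1)
  2002: Sun (+1)  2003: Mon (+1) ✓  2004: Wed (+2)  2005: Thu (+1)  … (13 more years) …
  2019: Sun (+1)  2020: Tue (+2)  2021: Wed (+1)  2022: Thu (+1)  2023: Fri (+1)
  2024: Sun (+2)  2025: Mon (+1) ✓  2026: Tue (+1)  2027: Wed (+1)  2028: Fri (+2)
  2029: Sat (+1)  2030: Sun (+1)  2031: Mon (+1) ✓  2032: Wed (+2)
Monday years: 1997, 2003, 2008, 2014, 2025, 2031 — 6 in total.

6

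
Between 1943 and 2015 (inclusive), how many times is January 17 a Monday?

Track January 17's weekday year by year (advancing +1, or +2 across a Feb 29):
  1943: Sun  1944: Mon (+1) ✓  1945: Wed (+2)  1946: Thu (+1)  1947: Fri (+1)
  1948: Sat (+1)  1949: Mon (+2) ✓  1950: Tue (+1)  1951: Wed (+1)  1952: Thu (+1)
  1953: Sat (+2)  1954: Sun (+1)  1955: Mon (+1) ✓  1956: Tue (+1)  … (45 more years) …
  2002: Thu (+1)  2003: Fri (+1)  2004: Sat (+1)  2005: Mon (+2) ✓  2006: Tue (+1)
  2007: Wed (+1)  2008: Thu (+1)  2009: Sat (+2)  2010: Sun (+1)  2011: Mon (+1) ✓
  2012: Tue (+1)  2013: Thu (+2)  2014: Fri (+1)  2015: Sat (+1)
Monday years: 1944, 1949, 1955, 1966, 1972, 1977, 1983, 1994, 2000, 2005, 2011 — 11 in total.

11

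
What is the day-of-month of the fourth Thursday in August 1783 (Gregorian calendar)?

August 1, 1783 is a Friday, so the first Thursday is the 7th.
The fourth Thursday is 7 + 21 = 28.

28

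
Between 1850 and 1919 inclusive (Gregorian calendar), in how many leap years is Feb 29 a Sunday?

Leap years in 1850–1919: 16 of them.
Feb 29 weekday advances by 5 (mod 7) from one leap year to the next four years later (or differs when a century non-leap intervenes).
Leap-day weekdays: 1852:Sun✓ 1856:Fri 1860:Wed 1864:Mon 1868:Sat 1872:Thu 1876:Tue 1880:Sun✓ 1884:Fri 1888:Wed 1892:Mon 1896:Sat 1904:Mon 1908:Sat 1912:Thu 1916:Tue
Sunday: 1852, 1880 → 2.

2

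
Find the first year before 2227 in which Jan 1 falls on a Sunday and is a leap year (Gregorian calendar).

2204

Jan 1 advances by 2 weekdays after a leap year and by 1 after a common year.
2227: Jan 1 is Monday.
2226: Sunday
2225: Saturday
2224: Thursday (leap)
2223: Wednesday
2222: Tuesday
2221: Monday
2220: Saturday (leap)
2219: Friday
2218: Thursday
2217: Wednesday
2216: Monday (leap)
2215: Sunday
2214: Saturday
2213: Friday
2212: Wednesday (leap)
2211: Tuesday
2210: Monday
2209: Sunday
2208: Friday (leap)
2207: Thursday
2206: Wednesday
2205: Tuesday
2204: Sunday (leap)
2204 begins on a Sunday and is a leap year.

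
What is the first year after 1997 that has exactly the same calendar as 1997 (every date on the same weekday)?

2003

Two years share a calendar iff Jan 1 falls on the same weekday and both are leap or both are common. 1997: Jan 1 is Wednesday, common year.
1998: Jan 1 Thursday, common
1999: Jan 1 Friday, common
2000: Jan 1 Saturday, leap
2001: Jan 1 Monday, common
2002: Jan 1 Tuesday, common
2003: Jan 1 Wednesday, common
2003 matches on both conditions.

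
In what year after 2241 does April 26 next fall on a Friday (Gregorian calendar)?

From one year to the next, a fixed date's weekday advances by 1, or by 2 when a Feb 29 lies between the two dates.
2241: April 26 is Monday.
2242: Tuesday (+1)
2243: Wednesday (+1)
2244: Friday (+2)
April 26 falls on a Friday in 2244.

2244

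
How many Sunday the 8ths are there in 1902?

1

Check the 8th of each month of 1902: Jan 8: Wed, Feb 8: Sat, Mar 8: Sat, Apr 8: Tue, May 8: Thu, Jun 8: Sun, Jul 8: Tue, Aug 8: Fri, Sep 8: Mon, Oct 8: Wed, Nov 8: Sat, Dec 8: Mon.
Sunday occurs in June — 1 month.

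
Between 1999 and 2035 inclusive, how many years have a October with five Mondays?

17

October has 31 days; it has five Mondays when Monday falls among the first (month-length − 28) days — i.e. when October 1 is one of Monday/Sunday/Saturday.
October 1 by year: 1999:Fri 2000:Sun✓ 2001:Mon✓ 2002:Tue 2003:Wed 2004:Fri 2005:Sat✓ 2006:Sun✓ 2007:Mon✓ 2008:Wed 2009:Thu 2010:Fri 2011:Sat✓ 2012:Mon✓ 2013:Tue …(7 more)… 2021:Fri 2022:Sat✓ 2023:Sun✓ 2024:Tue 2025:Wed 2026:Thu 2027:Fri 2028:Sun✓ 2029:Mon✓ 2030:Tue 2031:Wed 2032:Fri 2033:Sat✓ 2034:Sun✓ 2035:Mon✓
Years with five Mondays: 2000, 2001, 2005, 2006, 2007, 2011, 2012, 2016, 2017, 2018, 2022, 2023, 2028, 2029, 2033, 2034, 2035 → 17.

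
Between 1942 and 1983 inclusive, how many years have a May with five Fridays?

17

May has 31 days; it has five Fridays when Friday falls among the first (month-length − 28) days — i.e. when May 1 is one of Friday/Thursday/Wednesday.
May 1 by year: 1942:Fri✓ 1943:Sat 1944:Mon 1945:Tue 1946:Wed✓ 1947:Thu✓ 1948:Sat 1949:Sun 1950:Mon 1951:Tue 1952:Thu✓ 1953:Fri✓ 1954:Sat 1955:Sun 1956:Tue …(12 more)… 1969:Thu✓ 1970:Fri✓ 1971:Sat 1972:Mon 1973:Tue 1974:Wed✓ 1975:Thu✓ 1976:Sat 1977:Sun 1978:Mon 1979:Tue 1980:Thu✓ 1981:Fri✓ 1982:Sat 1983:Sun
Years with five Fridays: 1942, 1946, 1947, 1952, 1953, 1957, 1958, 1959, 1963, 1964, 1968, 1969, 1970, 1974, 1975, 1980, 1981 → 17.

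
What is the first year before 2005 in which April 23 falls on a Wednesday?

From one year to the next, a fixed date's weekday advances by 1, or by 2 when a Feb 29 lies between the two dates.
2005: April 23 is Saturday.
2004: Friday (−1)
2003: Wednesday (−2)
April 23 falls on a Wednesday in 2003.

2003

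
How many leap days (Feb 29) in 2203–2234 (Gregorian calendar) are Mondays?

Leap years in 2203–2234: 8 of them.
Feb 29 weekday advances by 5 (mod 7) from one leap year to the next four years later (or differs when a century non-leap intervenes).
Leap-day weekdays: 2204:Wed 2208:Mon✓ 2212:Sat 2216:Thu 2220:Tue 2224:Sun 2228:Fri 2232:Wed
Monday: 2208 → 1.

1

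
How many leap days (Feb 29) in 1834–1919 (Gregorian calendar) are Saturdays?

4

Leap years in 1834–1919: 20 of them.
Feb 29 weekday advances by 5 (mod 7) from one leap year to the next four years later (or differs when a century non-leap intervenes).
Leap-day weekdays: 1836:Mon 1840:Sat✓ 1844:Thu 1848:Tue 1852:Sun 1856:Fri 1860:Wed 1864:Mon 1868:Sat✓ 1872:Thu 1876:Tue 1880:Sun 1884:Fri 1888:Wed 1892:Mon 1896:Sat✓ 1904:Mon 1908:Sat✓ 1912:Thu 1916:Tue
Saturday: 1840, 1868, 1896, 1908 → 4.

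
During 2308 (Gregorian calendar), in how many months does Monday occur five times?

4

A month of length L has five Mondays iff its first Monday is on day ≤ L−28 (so day 1–3 in a 31-day month, 1–2 in a 30-day month, day 1 in a leap February).
Checking each month of 2308: Jan starts Wed (31d); Feb starts Sat (29d); Mar starts Sun (31d) ✓; Apr starts Wed (30d); May starts Fri (31d); Jun starts Mon (30d) ✓; Jul starts Wed (31d); Aug starts Sat (31d) ✓; Sep starts Tue (30d); Oct starts Thu (31d); Nov starts Sun (30d) ✓; Dec starts Tue (31d).
Five-Monday months: March, June, August, November → 4.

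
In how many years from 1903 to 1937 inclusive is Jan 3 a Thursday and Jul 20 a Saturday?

Check each year's weekday for Jan 3 and Jul 20:
  1903: Sat/Mon  1904: Sun/Wed  1905: Tue/Thu  1906: Wed/Fri  1907: Thu/Sat ✓  1908: Fri/Mon  1909: Sun/Tue  1910: Mon/Wed  1911: Tue/Thu  1912: Wed/Sat  1913: Fri/Sun  1914: Sat/Mon  1915: Sun/Tue  1916: Mon/Thu  …(7 more)…  1924: Thu/Sun  1925: Sat/Mon  1926: Sun/Tue  1927: Mon/Wed  1928: Tue/Fri  1929: Thu/Sat ✓  1930: Fri/Sun  1931: Sat/Mon  1932: Sun/Wed  1933: Tue/Thu  1934: Wed/Fri  1935: Thu/Sat ✓  1936: Fri/Mon  1937: Sun/Tue
Both conditions hold in: 1907, 1918, 1929, 1935 — 4.

4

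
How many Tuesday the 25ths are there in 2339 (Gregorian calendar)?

Check the 25th of each month of 2339: Jan 25: Wed, Feb 25: Sat, Mar 25: Sat, Apr 25: Tue, May 25: Thu, Jun 25: Sun, Jul 25: Tue, Aug 25: Fri, Sep 25: Mon, Oct 25: Wed, Nov 25: Sat, Dec 25: Mon.
Tuesday occurs in April, July — 2 months.

2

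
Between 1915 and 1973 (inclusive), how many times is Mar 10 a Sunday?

Track Mar 10's weekday year by year (advancing +1, or +2 across a Feb 29):
  1915: Wed  1916: Fri (+2)  1917: Sat (+1)  1918: Sun (+1) ✓  1919: Mon (+1)
  1920: Wed (+2)  1921: Thu (+1)  1922: Fri (+1)  1923: Sat (+1)  1924: Mon (+2)
  1925: Tue (+1)  1926: Wed (+1)  1927: Thu (+1)  1928: Sat (+2)  … (31 more years) …
  1960: Thu (+2)  1961: Fri (+1)  1962: Sat (+1)  1963: Sun (+1) ✓  1964: Tue (+2)
  1965: Wed (+1)  1966: Thu (+1)  1967: Fri (+1)  1968: Sun (+2) ✓  1969: Mon (+1)
  1970: Tue (+1)  1971: Wed (+1)  1972: Fri (+2)  1973: Sat (+1)
Sunday years: 1918, 1929, 1935, 1940, 1946, 1957, 1963, 1968 — 8 in total.

8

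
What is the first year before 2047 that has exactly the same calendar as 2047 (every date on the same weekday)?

2041

Two years share a calendar iff Jan 1 falls on the same weekday and both are leap or both are common. 2047: Jan 1 is Tuesday, common year.
2046: Jan 1 Monday, common
2045: Jan 1 Sunday, common
2044: Jan 1 Friday, leap
2043: Jan 1 Thursday, common
2042: Jan 1 Wednesday, common
2041: Jan 1 Tuesday, common
2041 matches on both conditions.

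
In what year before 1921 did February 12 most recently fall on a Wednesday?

From one year to the next, a fixed date's weekday advances by 1, or by 2 when a Feb 29 lies between the two dates.
1921: February 12 is Saturday.
1920: Thursday (−2)
1919: Wednesday (−1)
February 12 falls on a Wednesday in 1919.

1919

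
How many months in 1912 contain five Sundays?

A month of length L has five Sundays iff its first Sunday is on day ≤ L−28 (so day 1–3 in a 31-day month, 1–2 in a 30-day month, day 1 in a leap February).
Checking each month of 1912: Jan starts Mon (31d); Feb starts Thu (29d); Mar starts Fri (31d) ✓; Apr starts Mon (30d); May starts Wed (31d); Jun starts Sat (30d) ✓; Jul starts Mon (31d); Aug starts Thu (31d); Sep starts Sun (30d) ✓; Oct starts Tue (31d); Nov starts Fri (30d); Dec starts Sun (31d) ✓.
Five-Sunday months: March, June, September, December → 4.

4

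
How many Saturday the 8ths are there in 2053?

Check the 8th of each month of 2053: Jan 8: Wed, Feb 8: Sat, Mar 8: Sat, Apr 8: Tue, May 8: Thu, Jun 8: Sun, Jul 8: Tue, Aug 8: Fri, Sep 8: Mon, Oct 8: Wed, Nov 8: Sat, Dec 8: Mon.
Saturday occurs in February, March, November — 3 months.

3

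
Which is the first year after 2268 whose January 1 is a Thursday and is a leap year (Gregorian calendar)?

2280

Jan 1 advances by 2 weekdays after a leap year and by 1 after a common year.
2268: Jan 1 is Wednesday (leap).
2269: Friday
2270: Saturday
2271: Sunday
2272: Monday (leap)
2273: Wednesday
2274: Thursday
2275: Friday
2276: Saturday (leap)
2277: Monday
2278: Tuesday
2279: Wednesday
2280: Thursday (leap)
2280 begins on a Thursday and is a leap year.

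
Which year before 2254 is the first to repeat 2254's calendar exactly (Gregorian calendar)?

Two years share a calendar iff Jan 1 falls on the same weekday and both are leap or both are common. 2254: Jan 1 is Sunday, common year.
2253: Jan 1 Saturday, common
2252: Jan 1 Thursday, leap
2251: Jan 1 Wednesday, common
2250: Jan 1 Tuesday, common
2249: Jan 1 Monday, common
2248: Jan 1 Saturday, leap
2247: Jan 1 Friday, common
2246: Jan 1 Thursday, common
2245: Jan 1 Wednesday, common
2244: Jan 1 Monday, leap
2243: Jan 1 Sunday, common
2243 matches on both conditions.

2243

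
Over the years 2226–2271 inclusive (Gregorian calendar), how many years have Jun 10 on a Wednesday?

7

Track Jun 10's weekday year by year (advancing +1, or +2 across a Feb 29):
  2226: Sat  2227: Sun (+1)  2228: Tue (+2)  2229: Wed (+1) ✓  2230: Thu (+1)
  2231: Fri (+1)  2232: Sun (+2)  2233: Mon (+1)  2234: Tue (+1)  2235: Wed (+1) ✓
  2236: Fri (+2)  2237: Sat (+1)  2238: Sun (+1)  2239: Mon (+1)  … (18 more years) …
  2258: Thu (+1)  2259: Fri (+1)  2260: Sun (+2)  2261: Mon (+1)  2262: Tue (+1)
  2263: Wed (+1) ✓  2264: Fri (+2)  2265: Sat (+1)  2266: Sun (+1)  2267: Mon (+1)
  2268: Wed (+2) ✓  2269: Thu (+1)  2270: Fri (+1)  2271: Sat (+1)
Wednesday years: 2229, 2235, 2240, 2246, 2257, 2263, 2268 — 7 in total.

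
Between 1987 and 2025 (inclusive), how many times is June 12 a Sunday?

6

Track June 12's weekday year by year (advancing +1, or +2 across a Feb 29):
  1987: Fri  1988: Sun (+2) ✓  1989: Mon (+1)  1990: Tue (+1)  1991: Wed (+1)
  1992: Fri (+2)  1993: Sat (+1)  1994: Sun (+1) ✓  1995: Mon (+1)  1996: Wed (+2)
  1997: Thu (+1)  1998: Fri (+1)  1999: Sat (+1)  2000: Mon (+2)  … (11 more years) …
  2012: Tue (+2)  2013: Wed (+1)  2014: Thu (+1)  2015: Fri (+1)  2016: Sun (+2) ✓
  2017: Mon (+1)  2018: Tue (+1)  2019: Wed (+1)  2020: Fri (+2)  2021: Sat (+1)
  2022: Sun (+1) ✓  2023: Mon (+1)  2024: Wed (+2)  2025: Thu (+1)
Sunday years: 1988, 1994, 2005, 2011, 2016, 2022 — 6 in total.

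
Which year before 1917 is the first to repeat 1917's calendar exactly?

1906

Two years share a calendar iff Jan 1 falls on the same weekday and both are leap or both are common. 1917: Jan 1 is Monday, common year.
1916: Jan 1 Saturday, leap
1915: Jan 1 Friday, common
1914: Jan 1 Thursday, common
1913: Jan 1 Wednesday, common
1912: Jan 1 Monday, leap
1911: Jan 1 Sunday, common
1910: Jan 1 Saturday, common
1909: Jan 1 Friday, common
1908: Jan 1 Wednesday, leap
1907: Jan 1 Tuesday, common
1906: Jan 1 Monday, common
1906 matches on both conditions.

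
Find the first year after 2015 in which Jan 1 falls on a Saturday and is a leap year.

2028

Jan 1 advances by 2 weekdays after a leap year and by 1 after a common year.
2015: Jan 1 is Thursday.
2016: Friday (leap)
2017: Sunday
2018: Monday
2019: Tuesday
2020: Wednesday (leap)
2021: Friday
2022: Saturday
2023: Sunday
2024: Monday (leap)
2025: Wednesday
2026: Thursday
2027: Friday
2028: Saturday (leap)
2028 begins on a Saturday and is a leap year.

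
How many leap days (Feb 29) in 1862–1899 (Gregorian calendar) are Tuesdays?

Leap years in 1862–1899: 9 of them.
Feb 29 weekday advances by 5 (mod 7) from one leap year to the next four years later (or differs when a century non-leap intervenes).
Leap-day weekdays: 1864:Mon 1868:Sat 1872:Thu 1876:Tue✓ 1880:Sun 1884:Fri 1888:Wed 1892:Mon 1896:Sat
Tuesday: 1876 → 1.

1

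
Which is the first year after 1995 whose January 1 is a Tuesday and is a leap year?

Jan 1 advances by 2 weekdays after a leap year and by 1 after a common year.
1995: Jan 1 is Sunday.
1996: Monday (leap)
1997: Wednesday
1998: Thursday
1999: Friday
2000: Saturday (leap)
2001: Monday
2002: Tuesday
2003: Wednesday
2004: Thursday (leap)
2005: Saturday
2006: Sunday
2007: Monday
2008: Tuesday (leap)
2008 begins on a Tuesday and is a leap year.

2008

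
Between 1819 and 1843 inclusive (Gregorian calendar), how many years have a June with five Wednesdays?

8

June has 30 days; it has five Wednesdays when Wednesday falls among the first (month-length − 28) days — i.e. when June 1 is one of Wednesday/Tuesday.
June 1 by year: 1819:Tue✓ 1820:Thu 1821:Fri 1822:Sat 1823:Sun 1824:Tue✓ 1825:Wed✓ 1826:Thu 1827:Fri 1828:Sun 1829:Mon 1830:Tue✓ 1831:Wed✓ 1832:Fri 1833:Sat 1834:Sun 1835:Mon 1836:Wed✓ 1837:Thu 1838:Fri 1839:Sat 1840:Mon 1841:Tue✓ 1842:Wed✓ 1843:Thu
Years with five Wednesdays: 1819, 1824, 1825, 1830, 1831, 1836, 1841, 1842 → 8.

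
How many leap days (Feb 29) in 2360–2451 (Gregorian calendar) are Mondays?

Leap years in 2360–2451: 23 of them.
Feb 29 weekday advances by 5 (mod 7) from one leap year to the next four years later (or differs when a century non-leap intervenes).
Leap-day weekdays: 2360:Mon✓ 2364:Sat 2368:Thu 2372:Tue 2376:Sun 2380:Fri 2384:Wed 2388:Mon✓ 2392:Sat 2396:Thu 2400:Tue 2404:Sun 2408:Fri 2412:Wed 2416:Mon✓ 2420:Sat 2424:Thu 2428:Tue 2432:Sun 2436:Fri 2440:Wed 2444:Mon✓ 2448:Sat
Monday: 2360, 2388, 2416, 2444 → 4.

4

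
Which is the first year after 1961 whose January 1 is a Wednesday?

1964

Jan 1 advances by 2 weekdays after a leap year and by 1 after a common year.
1961: Jan 1 is Sunday.
1962: Monday
1963: Tuesday
1964: Wednesday (leap)
1964 begins on a Wednesday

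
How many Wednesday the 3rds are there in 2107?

Check the 3rd of each month of 2107: Jan 3: Mon, Feb 3: Thu, Mar 3: Thu, Apr 3: Sun, May 3: Tue, Jun 3: Fri, Jul 3: Sun, Aug 3: Wed, Sep 3: Sat, Oct 3: Mon, Nov 3: Thu, Dec 3: Sat.
Wednesday occurs in August — 1 month.

1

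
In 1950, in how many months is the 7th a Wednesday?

1

Check the 7th of each month of 1950: Jan 7: Sat, Feb 7: Tue, Mar 7: Tue, Apr 7: Fri, May 7: Sun, Jun 7: Wed, Jul 7: Fri, Aug 7: Mon, Sep 7: Thu, Oct 7: Sat, Nov 7: Tue, Dec 7: Thu.
Wednesday occurs in June — 1 month.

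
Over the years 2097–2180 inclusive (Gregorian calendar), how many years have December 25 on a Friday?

Track December 25's weekday year by year (advancing +1, or +2 across a Feb 29):
  2097: Wed  2098: Thu (+1)  2099: Fri (+1) ✓  2100: Sat (+1)  2101: Sun (+1)
  2102: Mon (+1)  2103: Tue (+1)  2104: Thu (+2)  2105: Fri (+1) ✓  2106: Sat (+1)
  2107: Sun (+1)  2108: Tue (+2)  2109: Wed (+1)  2110: Thu (+1)  … (56 more years) …
  2167: Fri (+1) ✓  2168: Sun (+2)  2169: Mon (+1)  2170: Tue (+1)  2171: Wed (+1)
  2172: Fri (+2) ✓  2173: Sat (+1)  2174: Sun (+1)  2175: Mon (+1)  2176: Wed (+2)
  2177: Thu (+1)  2178: Fri (+1) ✓  2179: Sat (+1)  2180: Mon (+2)
Friday years: 2099, 2105, 2111, 2116, 2122, 2133, 2139, 2144, 2150, 2161, 2167, 2172, 2178 — 13 in total.

13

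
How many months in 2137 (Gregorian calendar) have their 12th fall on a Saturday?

Check the 12th of each month of 2137: Jan 12: Sat, Feb 12: Tue, Mar 12: Tue, Apr 12: Fri, May 12: Sun, Jun 12: Wed, Jul 12: Fri, Aug 12: Mon, Sep 12: Thu, Oct 12: Sat, Nov 12: Tue, Dec 12: Thu.
Saturday occurs in January, October — 2 months.

2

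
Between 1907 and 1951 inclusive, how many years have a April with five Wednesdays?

April has 30 days; it has five Wednesdays when Wednesday falls among the first (month-length − 28) days — i.e. when April 1 is one of Wednesday/Tuesday.
April 1 by year: 1907:Mon 1908:Wed✓ 1909:Thu 1910:Fri 1911:Sat 1912:Mon 1913:Tue✓ 1914:Wed✓ 1915:Thu 1916:Sat 1917:Sun 1918:Mon 1919:Tue✓ 1920:Thu 1921:Fri …(15 more)… 1937:Thu 1938:Fri 1939:Sat 1940:Mon 1941:Tue✓ 1942:Wed✓ 1943:Thu 1944:Sat 1945:Sun 1946:Mon 1947:Tue✓ 1948:Thu 1949:Fri 1950:Sat 1951:Sun
Years with five Wednesdays: 1908, 1913, 1914, 1919, 1924, 1925, 1930, 1931, 1936, 1941, 1942, 1947 → 12.

12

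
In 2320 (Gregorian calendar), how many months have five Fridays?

A month of length L has five Fridays iff its first Friday is on day ≤ L−28 (so day 1–3 in a 31-day month, 1–2 in a 30-day month, day 1 in a leap February).
Checking each month of 2320: Jan starts Thu (31d) ✓; Feb starts Sun (29d); Mar starts Mon (31d); Apr starts Thu (30d) ✓; May starts Sat (31d); Jun starts Tue (30d); Jul starts Thu (31d) ✓; Aug starts Sun (31d); Sep starts Wed (30d); Oct starts Fri (31d) ✓; Nov starts Mon (30d); Dec starts Wed (31d) ✓.
Five-Friday months: January, April, July, October, December → 5.

5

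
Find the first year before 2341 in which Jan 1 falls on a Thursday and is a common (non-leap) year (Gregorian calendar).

2331

Jan 1 advances by 2 weekdays after a leap year and by 1 after a common year.
2341: Jan 1 is Wednesday.
2340: Monday (leap)
2339: Sunday
2338: Saturday
2337: Friday
2336: Wednesday (leap)
2335: Tuesday
2334: Monday
2333: Sunday
2332: Friday (leap)
2331: Thursday
2331 begins on a Thursday and is a common year.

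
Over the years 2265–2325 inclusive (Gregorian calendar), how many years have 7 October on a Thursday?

Track 7 October's weekday year by year (advancing +1, or +2 across a Feb 29):
  2265: Sat  2266: Sun (+1)  2267: Mon (+1)  2268: Wed (+2)  2269: Thu (+1) ✓
  2270: Fri (+1)  2271: Sat (+1)  2272: Mon (+2)  2273: Tue (+1)  2274: Wed (+1)
  2275: Thu (+1) ✓  2276: Sat (+2)  2277: Sun (+1)  2278: Mon (+1)  … (33 more years) …
  2312: Mon (+2)  2313: Tue (+1)  2314: Wed (+1)  2315: Thu (+1) ✓  2316: Sat (+2)
  2317: Sun (+1)  2318: Mon (+1)  2319: Tue (+1)  2320: Thu (+2) ✓  2321: Fri (+1)
  2322: Sat (+1)  2323: Sun (+1)  2324: Tue (+2)  2325: Wed (+1)
Thursday years: 2269, 2275, 2280, 2286, 2297, 2309, 2315, 2320 — 8 in total.

8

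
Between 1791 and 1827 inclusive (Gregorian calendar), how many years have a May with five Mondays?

15

May has 31 days; it has five Mondays when Monday falls among the first (month-length − 28) days — i.e. when May 1 is one of Monday/Sunday/Saturday.
May 1 by year: 1791:Sun✓ 1792:Tue 1793:Wed 1794:Thu 1795:Fri 1796:Sun✓ 1797:Mon✓ 1798:Tue 1799:Wed 1800:Thu 1801:Fri 1802:Sat✓ 1803:Sun✓ 1804:Tue 1805:Wed …(7 more)… 1813:Sat✓ 1814:Sun✓ 1815:Mon✓ 1816:Wed 1817:Thu 1818:Fri 1819:Sat✓ 1820:Mon✓ 1821:Tue 1822:Wed 1823:Thu 1824:Sat✓ 1825:Sun✓ 1826:Mon✓ 1827:Tue
Years with five Mondays: 1791, 1796, 1797, 1802, 1803, 1808, 1809, 1813, 1814, 1815, 1819, 1820, 1824, 1825, 1826 → 15.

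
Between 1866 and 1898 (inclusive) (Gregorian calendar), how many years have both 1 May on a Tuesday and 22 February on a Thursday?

4

Check each year's weekday for 1 May and 22 February:
  1866: Tue/Thu ✓  1867: Wed/Fri  1868: Fri/Sat  1869: Sat/Mon  1870: Sun/Tue  1871: Mon/Wed  1872: Wed/Thu  1873: Thu/Sat  1874: Fri/Sun  1875: Sat/Mon  1876: Mon/Tue  1877: Tue/Thu ✓  1878: Wed/Fri  1879: Thu/Sat  …(5 more)…  1885: Fri/Sun  1886: Sat/Mon  1887: Sun/Tue  1888: Tue/Wed  1889: Wed/Fri  1890: Thu/Sat  1891: Fri/Sun  1892: Sun/Mon  1893: Mon/Wed  1894: Tue/Thu ✓  1895: Wed/Fri  1896: Fri/Sat  1897: Sat/Mon  1898: Sun/Tue
Both conditions hold in: 1866, 1877, 1883, 1894 — 4.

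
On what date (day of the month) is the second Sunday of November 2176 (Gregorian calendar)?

November 1, 2176 is a Friday, so the first Sunday is the 3rd.
The second Sunday is 3 + 7 = 10.

10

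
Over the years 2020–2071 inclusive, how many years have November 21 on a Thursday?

7

Track November 21's weekday year by year (advancing +1, or +2 across a Feb 29):
  2020: Sat  2021: Sun (+1)  2022: Mon (+1)  2023: Tue (+1)  2024: Thu (+2) ✓
  2025: Fri (+1)  2026: Sat (+1)  2027: Sun (+1)  2028: Tue (+2)  2029: Wed (+1)
  2030: Thu (+1) ✓  2031: Fri (+1)  2032: Sun (+2)  2033: Mon (+1)  … (24 more years) …
  2058: Thu (+1) ✓  2059: Fri (+1)  2060: Sun (+2)  2061: Mon (+1)  2062: Tue (+1)
  2063: Wed (+1)  2064: Fri (+2)  2065: Sat (+1)  2066: Sun (+1)  2067: Mon (+1)
  2068: Wed (+2)  2069: Thu (+1) ✓  2070: Fri (+1)  2071: Sat (+1)
Thursday years: 2024, 2030, 2041, 2047, 2052, 2058, 2069 — 7 in total.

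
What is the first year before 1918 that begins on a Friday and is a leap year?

Jan 1 advances by 2 weekdays after a leap year and by 1 after a common year.
1918: Jan 1 is Tuesday.
1917: Monday
1916: Saturday (leap)
1915: Friday
1914: Thursday
1913: Wednesday
1912: Monday (leap)
1911: Sunday
1910: Saturday
1909: Friday
1908: Wednesday (leap)
1907: Tuesday
1906: Monday
1905: Sunday
1904: Friday (leap)
1904 begins on a Friday and is a leap year.

1904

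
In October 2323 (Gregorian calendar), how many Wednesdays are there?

October 2323 has 31 days and begins on Monday.
The first Wednesday is October 3.
Wednesdays fall on 3, 10, 17, 24, 31 — that's 5.

5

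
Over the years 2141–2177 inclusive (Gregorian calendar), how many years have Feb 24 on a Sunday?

Track Feb 24's weekday year by year (advancing +1, or +2 across a Feb 29):
  2141: Fri  2142: Sat (+1)  2143: Sun (+1) ✓  2144: Mon (+1)  2145: Wed (+2)
  2146: Thu (+1)  2147: Fri (+1)  2148: Sat (+1)  2149: Mon (+2)  2150: Tue (+1)
  2151: Wed (+1)  2152: Thu (+1)  2153: Sat (+2)  2154: Sun (+1) ✓  … (9 more years) …
  2164: Fri (+1)  2165: Sun (+2) ✓  2166: Mon (+1)  2167: Tue (+1)  2168: Wed (+1)
  2169: Fri (+2)  2170: Sat (+1)  2171: Sun (+1) ✓  2172: Mon (+1)  2173: Wed (+2)
  2174: Thu (+1)  2175: Fri (+1)  2176: Sat (+1)  2177: Mon (+2)
Sunday years: 2143, 2154, 2160, 2165, 2171 — 5 in total.

5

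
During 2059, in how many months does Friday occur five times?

A month of length L has five Fridays iff its first Friday is on day ≤ L−28 (so day 1–3 in a 31-day month, 1–2 in a 30-day month, day 1 in a leap February).
Checking each month of 2059: Jan starts Wed (31d) ✓; Feb starts Sat (28d); Mar starts Sat (31d); Apr starts Tue (30d); May starts Thu (31d) ✓; Jun starts Sun (30d); Jul starts Tue (31d); Aug starts Fri (31d) ✓; Sep starts Mon (30d); Oct starts Wed (31d) ✓; Nov starts Sat (30d); Dec starts Mon (31d).
Five-Friday months: January, May, August, October → 4.

4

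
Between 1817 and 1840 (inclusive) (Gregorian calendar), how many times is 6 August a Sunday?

Track 6 August's weekday year by year (advancing +1, or +2 across a Feb 29):
  1817: Wed  1818: Thu (+1)  1819: Fri (+1)  1820: Sun (+2) ✓  1821: Mon (+1)
  1822: Tue (+1)  1823: Wed (+1)  1824: Fri (+2)  1825: Sat (+1)  1826: Sun (+1) ✓
  1827: Mon (+1)  1828: Wed (+2)  1829: Thu (+1)  1830: Fri (+1)  1831: Sat (+1)
  1832: Mon (+2)  1833: Tue (+1)  1834: Wed (+1)  1835: Thu (+1)  1836: Sat (+2)
  1837: Sun (+1) ✓  1838: Mon (+1)  1839: Tue (+1)  1840: Thu (+2)
Sunday years: 1820, 1826, 1837 — 3 in total.

3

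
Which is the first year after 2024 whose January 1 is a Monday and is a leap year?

Jan 1 advances by 2 weekdays after a leap year and by 1 after a common year.
2024: Jan 1 is Monday (leap).
2025: Wednesday
2026: Thursday
2027: Friday
2028: Saturday (leap)
2029: Monday
2030: Tuesday
2031: Wednesday
2032: Thursday (leap)
2033: Saturday
2034: Sunday
2035: Monday
2036: Tuesday (leap)
2037: Thursday
2038: Friday
2039: Saturday
2040: Sunday (leap)
2041: Tuesday
2042: Wednesday
2043: Thursday
2044: Friday (leap)
2045: Sunday
2046: Monday
2047: Tuesday
2048: Wednesday (leap)
2049: Friday
2050: Saturday
2051: Sunday
2052: Monday (leap)
2052 begins on a Monday and is a leap year.

2052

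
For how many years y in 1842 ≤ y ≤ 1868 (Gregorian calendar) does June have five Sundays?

June has 30 days; it has five Sundays when Sunday falls among the first (month-length − 28) days — i.e. when June 1 is one of Sunday/Saturday.
June 1 by year: 1842:Wed 1843:Thu 1844:Sat✓ 1845:Sun✓ 1846:Mon 1847:Tue 1848:Thu 1849:Fri 1850:Sat✓ 1851:Sun✓ 1852:Tue 1853:Wed 1854:Thu 1855:Fri 1856:Sun✓ 1857:Mon 1858:Tue 1859:Wed 1860:Fri 1861:Sat✓ 1862:Sun✓ 1863:Mon 1864:Wed 1865:Thu 1866:Fri 1867:Sat✓ 1868:Mon
Years with five Sundays: 1844, 1845, 1850, 1851, 1856, 1861, 1862, 1867 → 8.

8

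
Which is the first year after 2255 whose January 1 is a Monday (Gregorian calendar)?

2266

Jan 1 advances by 2 weekdays after a leap year and by 1 after a common year.
2255: Jan 1 is Monday.
2256: Tuesday (leap)
2257: Thursday
2258: Friday
2259: Saturday
2260: Sunday (leap)
2261: Tuesday
2262: Wednesday
2263: Thursday
2264: Friday (leap)
2265: Sunday
2266: Monday
2266 begins on a Monday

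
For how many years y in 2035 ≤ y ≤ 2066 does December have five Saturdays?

December has 31 days; it has five Saturdays when Saturday falls among the first (month-length − 28) days — i.e. when December 1 is one of Saturday/Friday/Thursday.
December 1 by year: 2035:Sat✓ 2036:Mon 2037:Tue 2038:Wed 2039:Thu✓ 2040:Sat✓ 2041:Sun 2042:Mon 2043:Tue 2044:Thu✓ 2045:Fri✓ 2046:Sat✓ 2047:Sun 2048:Tue 2049:Wed 2050:Thu✓ 2051:Fri✓ 2052:Sun 2053:Mon 2054:Tue 2055:Wed 2056:Fri✓ 2057:Sat✓ 2058:Sun 2059:Mon 2060:Wed 2061:Thu✓ 2062:Fri✓ 2063:Sat✓ 2064:Mon 2065:Tue 2066:Wed
Years with five Saturdays: 2035, 2039, 2040, 2044, 2045, 2046, 2050, 2051, 2056, 2057, 2061, 2062, 2063 → 13.

13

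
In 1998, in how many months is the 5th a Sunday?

2

Check the 5th of each month of 1998: Jan 5: Mon, Feb 5: Thu, Mar 5: Thu, Apr 5: Sun, May 5: Tue, Jun 5: Fri, Jul 5: Sun, Aug 5: Wed, Sep 5: Sat, Oct 5: Mon, Nov 5: Thu, Dec 5: Sat.
Sunday occurs in April, July — 2 months.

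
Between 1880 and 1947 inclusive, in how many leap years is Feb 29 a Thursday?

2

Leap years in 1880–1947: 16 of them.
Feb 29 weekday advances by 5 (mod 7) from one leap year to the next four years later (or differs when a century non-leap intervenes).
Leap-day weekdays: 1880:Sun 1884:Fri 1888:Wed 1892:Mon 1896:Sat 1904:Mon 1908:Sat 1912:Thu✓ 1916:Tue 1920:Sun 1924:Fri 1928:Wed 1932:Mon 1936:Sat 1940:Thu✓ 1944:Tue
Thursday: 1912, 1940 → 2.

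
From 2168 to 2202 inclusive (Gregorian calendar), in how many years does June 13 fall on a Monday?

5

Track June 13's weekday year by year (advancing +1, or +2 across a Feb 29):
  2168: Mon ✓  2169: Tue (+1)  2170: Wed (+1)  2171: Thu (+1)  2172: Sat (+2)
  2173: Sun (+1)  2174: Mon (+1) ✓  2175: Tue (+1)  2176: Thu (+2)  2177: Fri (+1)
  2178: Sat (+1)  2179: Sun (+1)  2180: Tue (+2)  2181: Wed (+1)  … (7 more years) …
  2189: Sat (+1)  2190: Sun (+1)  2191: Mon (+1) ✓  2192: Wed (+2)  2193: Thu (+1)
  2194: Fri (+1)  2195: Sat (+1)  2196: Mon (+2) ✓  2197: Tue (+1)  2198: Wed (+1)
  2199: Thu (+1)  2200: Fri (+1)  2201: Sat (+1)  2202: Sun (+1)
Monday years: 2168, 2174, 2185, 2191, 2196 — 5 in total.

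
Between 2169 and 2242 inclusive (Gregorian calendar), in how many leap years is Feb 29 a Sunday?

Leap years in 2169–2242: 17 of them.
Feb 29 weekday advances by 5 (mod 7) from one leap year to the next four years later (or differs when a century non-leap intervenes).
Leap-day weekdays: 2172:Sat 2176:Thu 2180:Tue 2184:Sun✓ 2188:Fri 2192:Wed 2196:Mon 2204:Wed 2208:Mon 2212:Sat 2216:Thu 2220:Tue 2224:Sun✓ 2228:Fri 2232:Wed 2236:Mon 2240:Sat
Sunday: 2184, 2224 → 2.

2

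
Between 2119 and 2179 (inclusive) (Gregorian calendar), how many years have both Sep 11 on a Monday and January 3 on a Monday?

Check each year's weekday for Sep 11 and January 3:
  2119: Mon/Tue  2120: Wed/Wed  2121: Thu/Fri  2122: Fri/Sat  2123: Sat/Sun  2124: Mon/Mon ✓  2125: Tue/Wed  2126: Wed/Thu  2127: Thu/Fri  2128: Sat/Sat  2129: Sun/Mon  2130: Mon/Tue  2131: Tue/Wed  2132: Thu/Thu  …(33 more)…  2166: Thu/Fri  2167: Fri/Sat  2168: Sun/Sun  2169: Mon/Tue  2170: Tue/Wed  2171: Wed/Thu  2172: Fri/Fri  2173: Sat/Sun  2174: Sun/Mon  2175: Mon/Tue  2176: Wed/Wed  2177: Thu/Fri  2178: Fri/Sat  2179: Sat/Sun
Both conditions hold in: 2124, 2152 — 2.

2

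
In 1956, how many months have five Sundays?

A month of length L has five Sundays iff its first Sunday is on day ≤ L−28 (so day 1–3 in a 31-day month, 1–2 in a 30-day month, day 1 in a leap February).
Checking each month of 1956: Jan starts Sun (31d) ✓; Feb starts Wed (29d); Mar starts Thu (31d); Apr starts Sun (30d) ✓; May starts Tue (31d); Jun starts Fri (30d); Jul starts Sun (31d) ✓; Aug starts Wed (31d); Sep starts Sat (30d) ✓; Oct starts Mon (31d); Nov starts Thu (30d); Dec starts Sat (31d) ✓.
Five-Sunday months: January, April, July, September, December → 5.

5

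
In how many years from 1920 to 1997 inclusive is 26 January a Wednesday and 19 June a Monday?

2

Check each year's weekday for 26 January and 19 June:
  1920: Mon/Sat  1921: Wed/Sun  1922: Thu/Mon  1923: Fri/Tue  1924: Sat/Thu  1925: Mon/Fri  1926: Tue/Sat  1927: Wed/Sun  1928: Thu/Tue  1929: Sat/Wed  1930: Sun/Thu  1931: Mon/Fri  1932: Tue/Sun  1933: Thu/Mon  …(50 more)…  1984: Thu/Tue  1985: Sat/Wed  1986: Sun/Thu  1987: Mon/Fri  1988: Tue/Sun  1989: Thu/Mon  1990: Fri/Tue  1991: Sat/Wed  1992: Sun/Fri  1993: Tue/Sat  1994: Wed/Sun  1995: Thu/Mon  1996: Fri/Wed  1997: Sun/Thu
Both conditions hold in: 1944, 1972 — 2.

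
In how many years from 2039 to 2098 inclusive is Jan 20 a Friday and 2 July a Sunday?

6

Check each year's weekday for Jan 20 and 2 July:
  2039: Thu/Sat  2040: Fri/Mon  2041: Sun/Tue  2042: Mon/Wed  2043: Tue/Thu  2044: Wed/Sat  2045: Fri/Sun ✓  2046: Sat/Mon  2047: Sun/Tue  2048: Mon/Thu  2049: Wed/Fri  2050: Thu/Sat  2051: Fri/Sun ✓  2052: Sat/Tue  …(32 more)…  2085: Sat/Mon  2086: Sun/Tue  2087: Mon/Wed  2088: Tue/Fri  2089: Thu/Sat  2090: Fri/Sun ✓  2091: Sat/Mon  2092: Sun/Wed  2093: Tue/Thu  2094: Wed/Fri  2095: Thu/Sat  2096: Fri/Mon  2097: Sun/Tue  2098: Mon/Wed
Both conditions hold in: 2045, 2051, 2062, 2073, 2079, 2090 — 6.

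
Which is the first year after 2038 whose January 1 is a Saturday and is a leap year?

2056

Jan 1 advances by 2 weekdays after a leap year and by 1 after a common year.
2038: Jan 1 is Friday.
2039: Saturday
2040: Sunday (leap)
2041: Tuesday
2042: Wednesday
2043: Thursday
2044: Friday (leap)
2045: Sunday
2046: Monday
2047: Tuesday
2048: Wednesday (leap)
2049: Friday
2050: Saturday
2051: Sunday
2052: Monday (leap)
2053: Wednesday
2054: Thursday
2055: Friday
2056: Saturday (leap)
2056 begins on a Saturday and is a leap year.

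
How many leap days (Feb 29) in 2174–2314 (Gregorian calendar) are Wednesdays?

5

Leap years in 2174–2314: 33 of them.
Feb 29 weekday advances by 5 (mod 7) from one leap year to the next four years later (or differs when a century non-leap intervenes).
Leap-day weekdays: 2176:Thu 2180:Tue 2184:Sun 2188:Fri 2192:Wed✓ 2196:Mon 2204:Wed✓ 2208:Mon 2212:Sat 2216:Thu 2220:Tue 2224:Sun 2228:Fri …(7 more)… 2260:Wed✓ 2264:Mon 2268:Sat 2272:Thu 2276:Tue 2280:Sun 2284:Fri 2288:Wed✓ 2292:Mon 2296:Sat 2304:Mon 2308:Sat 2312:Thu
Wednesday: 2192, 2204, 2232, 2260, 2288 → 5.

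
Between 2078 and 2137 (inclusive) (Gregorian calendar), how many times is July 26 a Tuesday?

Track July 26's weekday year by year (advancing +1, or +2 across a Feb 29):
  2078: Tue ✓  2079: Wed (+1)  2080: Fri (+2)  2081: Sat (+1)  2082: Sun (+1)
  2083: Mon (+1)  2084: Wed (+2)  2085: Thu (+1)  2086: Fri (+1)  2087: Sat (+1)
  2088: Mon (+2)  2089: Tue (+1) ✓  2090: Wed (+1)  2091: Thu (+1)  … (32 more years) …
  2124: Wed (+2)  2125: Thu (+1)  2126: Fri (+1)  2127: Sat (+1)  2128: Mon (+2)
  2129: Tue (+1) ✓  2130: Wed (+1)  2131: Thu (+1)  2132: Sat (+2)  2133: Sun (+1)
  2134: Mon (+1)  2135: Tue (+1) ✓  2136: Thu (+2)  2137: Fri (+1)
Tuesday years: 2078, 2089, 2095, 2101, 2107, 2112, 2118, 2129, 2135 — 9 in total.

9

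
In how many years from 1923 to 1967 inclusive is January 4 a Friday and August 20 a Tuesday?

5

Check each year's weekday for January 4 and August 20:
  1923: Thu/Mon  1924: Fri/Wed  1925: Sun/Thu  1926: Mon/Fri  1927: Tue/Sat  1928: Wed/Mon  1929: Fri/Tue ✓  1930: Sat/Wed  1931: Sun/Thu  1932: Mon/Sat  1933: Wed/Sun  1934: Thu/Mon  1935: Fri/Tue ✓  1936: Sat/Thu  …(17 more)…  1954: Mon/Fri  1955: Tue/Sat  1956: Wed/Mon  1957: Fri/Tue ✓  1958: Sat/Wed  1959: Sun/Thu  1960: Mon/Sat  1961: Wed/Sun  1962: Thu/Mon  1963: Fri/Tue ✓  1964: Sat/Thu  1965: Mon/Fri  1966: Tue/Sat  1967: Wed/Sun
Both conditions hold in: 1929, 1935, 1946, 1957, 1963 — 5.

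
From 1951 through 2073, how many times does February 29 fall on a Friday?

Leap years in 1951–2073: 31 of them.
Feb 29 weekday advances by 5 (mod 7) from one leap year to the next four years later (or differs when a century non-leap intervenes).
Leap-day weekdays: 1952:Fri✓ 1956:Wed 1960:Mon 1964:Sat 1968:Thu 1972:Tue 1976:Sun 1980:Fri✓ 1984:Wed 1988:Mon 1992:Sat 1996:Thu 2000:Tue …(5 more)… 2024:Thu 2028:Tue 2032:Sun 2036:Fri✓ 2040:Wed 2044:Mon 2048:Sat 2052:Thu 2056:Tue 2060:Sun 2064:Fri✓ 2068:Wed 2072:Mon
Friday: 1952, 1980, 2008, 2036, 2064 → 5.

5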